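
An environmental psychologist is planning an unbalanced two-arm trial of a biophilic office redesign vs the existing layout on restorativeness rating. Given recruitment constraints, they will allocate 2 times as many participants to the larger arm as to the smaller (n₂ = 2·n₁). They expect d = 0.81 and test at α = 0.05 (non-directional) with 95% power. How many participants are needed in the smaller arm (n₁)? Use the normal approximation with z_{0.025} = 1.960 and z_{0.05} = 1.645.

With allocation ratio k = n₂/n₁ = 2, Var(x̄₁−x̄₂) = σ²(1/n₁ + 1/(k·n₁)) = σ²·(k+1)/(k·n₁).
So n₁ = (1 + 1/k)·((z_{α/2} + z_β)/d)² = 1.500 × (3.605/0.81)².
n₁ = 1.500 × 19.81 = 29.7.
Round up: n₁ = 30, giving n₂ = 2 × 30 = 60.

n₁ = 30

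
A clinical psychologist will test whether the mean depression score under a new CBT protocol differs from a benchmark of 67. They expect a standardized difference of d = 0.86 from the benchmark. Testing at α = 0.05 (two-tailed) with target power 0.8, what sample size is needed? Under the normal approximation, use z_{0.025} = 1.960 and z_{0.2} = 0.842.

For a one-sample test: n = ((z_{α/2} + z_β) / d)².
z_{α/2} + z_β = 1.960 + 0.842 = 2.802.
n = (2.802 / 0.86)² = 3.258² = 10.62.
Round up.

n = 11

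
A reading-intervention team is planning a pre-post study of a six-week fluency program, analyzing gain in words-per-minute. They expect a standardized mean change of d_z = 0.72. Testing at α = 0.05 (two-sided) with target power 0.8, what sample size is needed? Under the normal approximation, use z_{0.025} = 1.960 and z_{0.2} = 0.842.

For a paired (one-sample on differences) test: n = ((z_{α/2} + z_β) / d)².
z_{α/2} + z_β = 1.960 + 0.842 = 2.802.
n = (2.802 / 0.72)² = 3.892² = 15.15.
Round up.

n = 16 pairs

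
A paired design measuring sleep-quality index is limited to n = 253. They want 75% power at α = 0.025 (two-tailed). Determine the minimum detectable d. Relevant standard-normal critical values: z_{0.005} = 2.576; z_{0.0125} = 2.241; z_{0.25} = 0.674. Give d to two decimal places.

For a single sample (or paired design) of n = 253: d_min = (z_{α/2} + z_β)/√n.
z-sum = 2.241 + 0.674 = 2.915.
d_min = 2.915 / √253 = 2.915 / 15.906 = 0.183.

d_min ≈ 0.18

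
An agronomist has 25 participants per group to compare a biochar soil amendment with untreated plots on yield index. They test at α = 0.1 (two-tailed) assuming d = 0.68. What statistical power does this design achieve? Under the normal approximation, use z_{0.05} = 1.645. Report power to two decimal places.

power ≈ 0.78

For two equal groups, power = Φ(d·√(n/2) − z_{α/2}).
d·√(n/2) = 0.68 × √(25/2) = 0.68 × 3.536 = 2.404.
z_β = 2.404 − 1.645 = 0.759.
Power = Φ(0.759) = 0.776.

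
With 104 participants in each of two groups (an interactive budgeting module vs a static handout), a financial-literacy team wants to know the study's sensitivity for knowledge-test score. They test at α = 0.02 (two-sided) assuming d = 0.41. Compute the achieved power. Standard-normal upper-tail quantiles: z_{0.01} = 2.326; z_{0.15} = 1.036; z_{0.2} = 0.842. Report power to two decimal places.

For two equal groups, power = Φ(d·√(n/2) − z_{α/2}).
d·√(n/2) = 0.41 × √(104/2) = 0.41 × 7.211 = 2.957.
z_β = 2.957 − 2.326 = 0.631.
Power = Φ(0.631) = 0.736.

power ≈ 0.74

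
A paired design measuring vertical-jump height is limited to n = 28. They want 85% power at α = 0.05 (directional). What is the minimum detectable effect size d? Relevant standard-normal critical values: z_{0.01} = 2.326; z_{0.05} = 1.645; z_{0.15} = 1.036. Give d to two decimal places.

d_min ≈ 0.51

For a single sample (or paired design) of n = 28: d_min = (z_{α} + z_β)/√n.
z-sum = 1.645 + 1.036 = 2.681.
d_min = 2.681 / √28 = 2.681 / 5.292 = 0.507.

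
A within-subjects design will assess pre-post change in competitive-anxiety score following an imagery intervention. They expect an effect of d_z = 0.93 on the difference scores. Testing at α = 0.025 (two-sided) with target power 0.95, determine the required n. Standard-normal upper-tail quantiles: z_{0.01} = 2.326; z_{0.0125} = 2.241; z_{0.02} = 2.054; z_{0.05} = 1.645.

n = 18 pairs

For a paired (one-sample on differences) test: n = ((z_{α/2} + z_β) / d)².
z_{α/2} + z_β = 2.241 + 1.645 = 3.886.
n = (3.886 / 0.93)² = 4.178² = 17.46.
Round up.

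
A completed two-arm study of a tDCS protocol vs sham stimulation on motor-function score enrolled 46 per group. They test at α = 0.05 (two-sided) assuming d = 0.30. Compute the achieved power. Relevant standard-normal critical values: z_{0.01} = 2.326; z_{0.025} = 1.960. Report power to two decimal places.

power ≈ 0.30

For two equal groups, power = Φ(d·√(n/2) − z_{α/2}).
d·√(n/2) = 0.30 × √(46/2) = 0.30 × 4.796 = 1.439.
z_β = 1.439 − 1.960 = -0.521.
Power = Φ(-0.521) = 0.301.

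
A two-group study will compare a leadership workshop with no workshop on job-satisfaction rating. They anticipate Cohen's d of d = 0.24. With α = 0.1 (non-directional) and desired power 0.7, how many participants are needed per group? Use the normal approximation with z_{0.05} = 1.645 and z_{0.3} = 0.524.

n = 164 per group

For two independent groups with equal n: n = 2·((z_{α/2} + z_β) / d)².
z_{α/2} + z_β = 1.645 + 0.524 = 2.169.
n = 2 × (2.169 / 0.24)² = 2 × 9.037² = 2 × 81.68 = 163.4.
Round up to the next whole participant.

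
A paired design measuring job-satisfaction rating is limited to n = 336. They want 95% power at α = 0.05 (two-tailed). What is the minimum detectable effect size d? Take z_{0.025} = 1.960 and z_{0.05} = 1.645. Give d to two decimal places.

d_min ≈ 0.20

For a single sample (or paired design) of n = 336: d_min = (z_{α/2} + z_β)/√n.
z-sum = 1.960 + 1.645 = 3.605.
d_min = 3.605 / √336 = 3.605 / 18.330 = 0.197.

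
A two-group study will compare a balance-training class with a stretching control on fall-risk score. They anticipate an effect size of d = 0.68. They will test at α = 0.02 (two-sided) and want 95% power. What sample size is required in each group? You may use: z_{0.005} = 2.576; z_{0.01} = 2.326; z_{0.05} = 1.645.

For two independent groups with equal n: n = 2·((z_{α/2} + z_β) / d)².
z_{α/2} + z_β = 2.326 + 1.645 = 3.971.
n = 2 × (3.971 / 0.68)² = 2 × 5.840² = 2 × 34.10 = 68.2.
Round up to the next whole participant.

n = 69 per group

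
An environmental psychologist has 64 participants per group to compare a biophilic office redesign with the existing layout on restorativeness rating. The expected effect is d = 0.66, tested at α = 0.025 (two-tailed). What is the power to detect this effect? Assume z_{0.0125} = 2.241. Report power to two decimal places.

For two equal groups, power = Φ(d·√(n/2) − z_{α/2}).
d·√(n/2) = 0.66 × √(64/2) = 0.66 × 5.657 = 3.734.
z_β = 3.734 − 2.241 = 1.493.
Power = Φ(1.493) = 0.932.

power ≈ 0.93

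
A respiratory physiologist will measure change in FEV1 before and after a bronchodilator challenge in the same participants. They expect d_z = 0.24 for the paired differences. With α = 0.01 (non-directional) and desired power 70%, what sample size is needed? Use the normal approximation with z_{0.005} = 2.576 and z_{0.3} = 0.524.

n = 167 pairs

For a paired (one-sample on differences) test: n = ((z_{α/2} + z_β) / d)².
z_{α/2} + z_β = 2.576 + 0.524 = 3.100.
n = (3.100 / 0.24)² = 12.917² = 166.84.
Round up.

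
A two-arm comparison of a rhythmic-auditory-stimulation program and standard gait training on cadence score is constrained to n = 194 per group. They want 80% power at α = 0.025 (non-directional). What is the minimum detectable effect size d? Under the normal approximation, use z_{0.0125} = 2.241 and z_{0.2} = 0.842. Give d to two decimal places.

d_min ≈ 0.31

For two independent groups of n = 194 each: d_min = (z_{α/2} + z_β)·√(2/n).
z-sum = 2.241 + 0.842 = 3.083.
d_min = 3.083 × √(2/194) = 3.083 × 0.1015 = 0.313.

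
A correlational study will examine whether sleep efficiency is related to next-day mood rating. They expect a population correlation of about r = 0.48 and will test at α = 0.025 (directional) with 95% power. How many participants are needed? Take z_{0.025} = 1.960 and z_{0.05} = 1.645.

Fisher's z: C = ½·ln((1+r)/(1−r)) = ½·ln(2.8462) = 0.5230.
n = ((z_{α} + z_β)/C)² + 3.
(1.960 + 1.645) / 0.5230 = 3.605 / 0.5230 = 6.893.
n = 6.893² + 3 = 47.51 + 3 = 50.5.
Round up.

n = 51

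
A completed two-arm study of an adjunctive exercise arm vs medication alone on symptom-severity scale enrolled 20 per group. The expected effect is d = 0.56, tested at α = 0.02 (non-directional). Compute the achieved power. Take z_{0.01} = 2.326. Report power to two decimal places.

For two equal groups, power = Φ(d·√(n/2) − z_{α/2}).
d·√(n/2) = 0.56 × √(20/2) = 0.56 × 3.162 = 1.771.
z_β = 1.771 − 2.326 = -0.555.
Power = Φ(-0.555) = 0.289.

power ≈ 0.29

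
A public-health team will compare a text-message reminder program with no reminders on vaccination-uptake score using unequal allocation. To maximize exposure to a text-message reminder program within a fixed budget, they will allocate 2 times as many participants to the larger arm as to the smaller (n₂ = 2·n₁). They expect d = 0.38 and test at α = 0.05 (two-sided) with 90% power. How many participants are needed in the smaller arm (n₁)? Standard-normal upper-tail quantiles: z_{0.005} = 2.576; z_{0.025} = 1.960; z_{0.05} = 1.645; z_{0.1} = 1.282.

With allocation ratio k = n₂/n₁ = 2, Var(x̄₁−x̄₂) = σ²(1/n₁ + 1/(k·n₁)) = σ²·(k+1)/(k·n₁).
So n₁ = (1 + 1/k)·((z_{α/2} + z_β)/d)² = 1.500 × (3.242/0.38)².
n₁ = 1.500 × 72.79 = 109.2.
Round up: n₁ = 110, giving n₂ = 2 × 110 = 220.

n₁ = 110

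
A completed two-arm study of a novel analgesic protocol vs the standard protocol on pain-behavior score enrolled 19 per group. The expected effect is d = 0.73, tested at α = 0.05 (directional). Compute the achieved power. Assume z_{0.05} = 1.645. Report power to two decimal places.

For two equal groups, power = Φ(d·√(n/2) − z_{α}).
d·√(n/2) = 0.73 × √(19/2) = 0.73 × 3.082 = 2.250.
z_β = 2.250 − 1.645 = 0.605.
Power = Φ(0.605) = 0.727.

power ≈ 0.73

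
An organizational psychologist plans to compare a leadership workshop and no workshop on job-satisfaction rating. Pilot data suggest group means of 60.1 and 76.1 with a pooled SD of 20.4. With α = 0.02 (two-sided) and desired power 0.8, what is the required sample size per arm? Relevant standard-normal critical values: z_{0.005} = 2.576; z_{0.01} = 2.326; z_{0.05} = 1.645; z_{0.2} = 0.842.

Cohen's d = |M₁ − M₂| / SD_pooled = |60.1 − 76.1| / 20.4 = 16.0 / 20.4 = 0.784.
For two independent groups with equal n: n = 2·((z_{α/2} + z_β) / d)².
z_{α/2} + z_β = 2.326 + 0.842 = 3.168.
n = 2 × (3.168 / 0.784)² = 2 × 4.041² = 2 × 16.33 = 32.7.
Round up to the next whole participant.

n = 33 per group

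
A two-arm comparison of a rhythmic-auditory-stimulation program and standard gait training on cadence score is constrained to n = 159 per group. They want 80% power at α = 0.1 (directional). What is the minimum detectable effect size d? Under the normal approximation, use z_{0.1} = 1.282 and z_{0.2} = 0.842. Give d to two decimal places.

For two independent groups of n = 159 each: d_min = (z_{α} + z_β)·√(2/n).
z-sum = 1.282 + 0.842 = 2.124.
d_min = 2.124 × √(2/159) = 2.124 × 0.1122 = 0.238.

d_min ≈ 0.24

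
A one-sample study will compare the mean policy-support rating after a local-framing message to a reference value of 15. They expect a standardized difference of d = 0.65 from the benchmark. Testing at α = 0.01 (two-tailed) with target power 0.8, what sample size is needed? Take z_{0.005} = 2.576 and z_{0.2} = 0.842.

For a one-sample test: n = ((z_{α/2} + z_β) / d)².
z_{α/2} + z_β = 2.576 + 0.842 = 3.418.
n = (3.418 / 0.65)² = 5.258² = 27.65.
Round up.

n = 28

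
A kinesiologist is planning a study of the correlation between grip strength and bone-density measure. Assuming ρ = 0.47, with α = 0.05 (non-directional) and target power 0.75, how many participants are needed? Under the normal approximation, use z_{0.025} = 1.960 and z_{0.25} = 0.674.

Fisher's z: C = ½·ln((1+r)/(1−r)) = ½·ln(2.7736) = 0.5101.
n = ((z_{α/2} + z_β)/C)² + 3.
(1.960 + 0.674) / 0.5101 = 2.634 / 0.5101 = 5.164.
n = 5.164² + 3 = 26.66 + 3 = 29.7.
Round up.

n = 30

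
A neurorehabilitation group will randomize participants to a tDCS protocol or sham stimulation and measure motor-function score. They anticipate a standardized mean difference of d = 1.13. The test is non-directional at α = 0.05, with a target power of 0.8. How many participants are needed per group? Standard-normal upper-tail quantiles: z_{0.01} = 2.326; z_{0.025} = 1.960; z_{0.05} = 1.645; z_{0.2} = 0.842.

For two independent groups with equal n: n = 2·((z_{α/2} + z_β) / d)².
z_{α/2} + z_β = 1.960 + 0.842 = 2.802.
n = 2 × (2.802 / 1.13)² = 2 × 2.480² = 2 × 6.15 = 12.3.
Round up to the next whole participant.

n = 13 per group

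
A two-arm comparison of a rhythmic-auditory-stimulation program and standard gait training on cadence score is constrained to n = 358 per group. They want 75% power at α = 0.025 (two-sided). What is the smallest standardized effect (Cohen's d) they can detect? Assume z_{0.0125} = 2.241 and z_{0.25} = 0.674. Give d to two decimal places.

For two independent groups of n = 358 each: d_min = (z_{α/2} + z_β)·√(2/n).
z-sum = 2.241 + 0.674 = 2.915.
d_min = 2.915 × √(2/358) = 2.915 × 0.0747 = 0.218.

d_min ≈ 0.22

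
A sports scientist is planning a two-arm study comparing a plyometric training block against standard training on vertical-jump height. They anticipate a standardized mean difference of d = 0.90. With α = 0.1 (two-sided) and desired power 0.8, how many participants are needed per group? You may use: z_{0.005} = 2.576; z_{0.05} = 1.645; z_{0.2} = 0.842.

n = 16 per group

For two independent groups with equal n: n = 2·((z_{α/2} + z_β) / d)².
z_{α/2} + z_β = 1.645 + 0.842 = 2.487.
n = 2 × (2.487 / 0.90)² = 2 × 2.763² = 2 × 7.64 = 15.3.
Round up to the next whole participant.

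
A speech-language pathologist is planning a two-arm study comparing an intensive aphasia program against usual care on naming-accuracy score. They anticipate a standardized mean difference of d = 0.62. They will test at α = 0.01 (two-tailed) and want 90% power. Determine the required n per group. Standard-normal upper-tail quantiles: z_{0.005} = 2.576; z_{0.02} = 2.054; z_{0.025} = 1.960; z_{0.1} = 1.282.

n = 78 per group

For two independent groups with equal n: n = 2·((z_{α/2} + z_β) / d)².
z_{α/2} + z_β = 2.576 + 1.282 = 3.858.
n = 2 × (3.858 / 0.62)² = 2 × 6.223² = 2 × 38.72 = 77.4.
Round up to the next whole participant.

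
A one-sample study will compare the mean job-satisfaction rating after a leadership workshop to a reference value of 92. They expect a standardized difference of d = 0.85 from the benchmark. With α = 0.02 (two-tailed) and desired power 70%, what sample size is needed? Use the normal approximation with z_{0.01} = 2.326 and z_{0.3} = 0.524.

For a one-sample test: n = ((z_{α/2} + z_β) / d)².
z_{α/2} + z_β = 2.326 + 0.524 = 2.850.
n = (2.850 / 0.85)² = 3.353² = 11.24.
Round up.

n = 12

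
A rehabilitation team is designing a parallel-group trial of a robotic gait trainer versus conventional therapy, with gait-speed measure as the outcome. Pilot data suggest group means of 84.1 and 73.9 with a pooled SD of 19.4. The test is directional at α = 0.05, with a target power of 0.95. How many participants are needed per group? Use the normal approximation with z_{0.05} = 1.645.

n = 79 per group

Cohen's d = |M₁ − M₂| / SD_pooled = |84.1 − 73.9| / 19.4 = 10.2 / 19.4 = 0.526.
For two independent groups with equal n: n = 2·((z_{α} + z_β) / d)².
z_{α} + z_β = 1.645 + 1.645 = 3.290.
n = 2 × (3.290 / 0.526)² = 2 × 6.255² = 2 × 39.12 = 78.2.
Round up to the next whole participant.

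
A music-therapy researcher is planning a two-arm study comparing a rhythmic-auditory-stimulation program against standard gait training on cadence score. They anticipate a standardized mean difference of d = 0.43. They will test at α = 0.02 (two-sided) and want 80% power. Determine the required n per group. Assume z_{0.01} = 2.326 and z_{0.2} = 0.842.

For two independent groups with equal n: n = 2·((z_{α/2} + z_β) / d)².
z_{α/2} + z_β = 2.326 + 0.842 = 3.168.
n = 2 × (3.168 / 0.43)² = 2 × 7.367² = 2 × 54.28 = 108.6.
Round up to the next whole participant.

n = 109 per group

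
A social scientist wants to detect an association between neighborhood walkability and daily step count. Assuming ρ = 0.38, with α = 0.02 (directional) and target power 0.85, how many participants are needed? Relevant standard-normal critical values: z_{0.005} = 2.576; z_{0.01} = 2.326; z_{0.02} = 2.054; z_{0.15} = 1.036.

n = 63

Fisher's z: C = ½·ln((1+r)/(1−r)) = ½·ln(2.2258) = 0.4001.
n = ((z_{α} + z_β)/C)² + 3.
(2.054 + 1.036) / 0.4001 = 3.090 / 0.4001 = 7.723.
n = 7.723² + 3 = 59.65 + 3 = 62.6.
Round up.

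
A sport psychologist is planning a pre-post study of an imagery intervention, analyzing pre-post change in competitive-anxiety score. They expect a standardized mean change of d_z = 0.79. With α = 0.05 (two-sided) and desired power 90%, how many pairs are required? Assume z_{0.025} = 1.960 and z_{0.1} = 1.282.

For a paired (one-sample on differences) test: n = ((z_{α/2} + z_β) / d)².
z_{α/2} + z_β = 1.960 + 1.282 = 3.242.
n = (3.242 / 0.79)² = 4.104² = 16.84.
Round up.

n = 17 pairs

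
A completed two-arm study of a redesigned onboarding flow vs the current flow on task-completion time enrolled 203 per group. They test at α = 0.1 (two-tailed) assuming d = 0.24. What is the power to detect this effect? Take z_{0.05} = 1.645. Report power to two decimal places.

power ≈ 0.78

For two equal groups, power = Φ(d·√(n/2) − z_{α/2}).
d·√(n/2) = 0.24 × √(203/2) = 0.24 × 10.075 = 2.418.
z_β = 2.418 − 1.645 = 0.773.
Power = Φ(0.773) = 0.780.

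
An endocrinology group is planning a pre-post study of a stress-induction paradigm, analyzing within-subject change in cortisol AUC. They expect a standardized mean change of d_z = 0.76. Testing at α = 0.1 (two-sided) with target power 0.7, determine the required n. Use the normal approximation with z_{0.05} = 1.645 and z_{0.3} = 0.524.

n = 9 pairs

For a paired (one-sample on differences) test: n = ((z_{α/2} + z_β) / d)².
z_{α/2} + z_β = 1.645 + 0.524 = 2.169.
n = (2.169 / 0.76)² = 2.854² = 8.15.
Round up.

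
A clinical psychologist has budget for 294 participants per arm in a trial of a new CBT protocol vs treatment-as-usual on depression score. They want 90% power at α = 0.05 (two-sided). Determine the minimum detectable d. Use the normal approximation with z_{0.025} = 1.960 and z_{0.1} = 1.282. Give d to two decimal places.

d_min ≈ 0.27

For two independent groups of n = 294 each: d_min = (z_{α/2} + z_β)·√(2/n).
z-sum = 1.960 + 1.282 = 3.242.
d_min = 3.242 × √(2/294) = 3.242 × 0.0825 = 0.267.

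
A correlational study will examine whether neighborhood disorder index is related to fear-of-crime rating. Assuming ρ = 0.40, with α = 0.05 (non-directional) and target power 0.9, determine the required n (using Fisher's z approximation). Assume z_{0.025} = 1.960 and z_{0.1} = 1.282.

n = 62

Fisher's z: C = ½·ln((1+r)/(1−r)) = ½·ln(2.3333) = 0.4236.
n = ((z_{α/2} + z_β)/C)² + 3.
(1.960 + 1.282) / 0.4236 = 3.242 / 0.4236 = 7.653.
n = 7.653² + 3 = 58.58 + 3 = 61.6.
Round up.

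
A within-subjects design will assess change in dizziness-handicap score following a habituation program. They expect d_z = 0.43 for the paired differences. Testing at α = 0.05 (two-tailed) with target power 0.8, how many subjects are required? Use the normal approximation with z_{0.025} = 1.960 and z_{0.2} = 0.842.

For a paired (one-sample on differences) test: n = ((z_{α/2} + z_β) / d)².
z_{α/2} + z_β = 1.960 + 0.842 = 2.802.
n = (2.802 / 0.43)² = 6.516² = 42.46.
Round up.

n = 43 pairs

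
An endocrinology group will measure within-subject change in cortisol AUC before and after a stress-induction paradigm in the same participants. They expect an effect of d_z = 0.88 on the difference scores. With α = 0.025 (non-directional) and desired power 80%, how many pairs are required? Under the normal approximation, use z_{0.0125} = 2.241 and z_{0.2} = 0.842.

For a paired (one-sample on differences) test: n = ((z_{α/2} + z_β) / d)².
z_{α/2} + z_β = 2.241 + 0.842 = 3.083.
n = (3.083 / 0.88)² = 3.503² = 12.27.
Round up.

n = 13 pairs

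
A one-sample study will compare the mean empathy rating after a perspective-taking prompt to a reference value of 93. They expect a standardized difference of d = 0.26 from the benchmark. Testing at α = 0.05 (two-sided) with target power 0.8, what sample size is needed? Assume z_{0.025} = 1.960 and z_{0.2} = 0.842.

For a one-sample test: n = ((z_{α/2} + z_β) / d)².
z_{α/2} + z_β = 1.960 + 0.842 = 2.802.
n = (2.802 / 0.26)² = 10.777² = 116.14.
Round up.

n = 117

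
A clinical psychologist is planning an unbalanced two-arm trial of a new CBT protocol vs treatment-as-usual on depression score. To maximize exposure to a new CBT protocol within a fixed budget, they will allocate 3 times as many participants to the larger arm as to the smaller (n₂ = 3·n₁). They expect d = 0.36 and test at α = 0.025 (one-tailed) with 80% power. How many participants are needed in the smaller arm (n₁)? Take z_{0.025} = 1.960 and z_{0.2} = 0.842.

n₁ = 81

With allocation ratio k = n₂/n₁ = 3, Var(x̄₁−x̄₂) = σ²(1/n₁ + 1/(k·n₁)) = σ²·(k+1)/(k·n₁).
So n₁ = (1 + 1/k)·((z_{α} + z_β)/d)² = 1.333 × (2.802/0.36)².
n₁ = 1.333 × 60.58 = 80.8.
Round up: n₁ = 81, giving n₂ = 3 × 81 = 243.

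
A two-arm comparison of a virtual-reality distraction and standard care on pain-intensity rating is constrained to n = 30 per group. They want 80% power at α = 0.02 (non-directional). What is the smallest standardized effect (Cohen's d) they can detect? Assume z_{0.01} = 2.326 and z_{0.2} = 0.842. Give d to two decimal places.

For two independent groups of n = 30 each: d_min = (z_{α/2} + z_β)·√(2/n).
z-sum = 2.326 + 0.842 = 3.168.
d_min = 3.168 × √(2/30) = 3.168 × 0.2582 = 0.818.

d_min ≈ 0.82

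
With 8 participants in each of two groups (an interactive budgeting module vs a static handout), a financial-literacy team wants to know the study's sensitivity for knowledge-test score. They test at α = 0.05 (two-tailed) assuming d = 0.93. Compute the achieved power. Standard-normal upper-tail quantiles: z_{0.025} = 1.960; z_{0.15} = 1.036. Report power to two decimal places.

power ≈ 0.46

For two equal groups, power = Φ(d·√(n/2) − z_{α/2}).
d·√(n/2) = 0.93 × √(8/2) = 0.93 × 2.000 = 1.860.
z_β = 1.860 − 1.960 = -0.100.
Power = Φ(-0.100) = 0.460.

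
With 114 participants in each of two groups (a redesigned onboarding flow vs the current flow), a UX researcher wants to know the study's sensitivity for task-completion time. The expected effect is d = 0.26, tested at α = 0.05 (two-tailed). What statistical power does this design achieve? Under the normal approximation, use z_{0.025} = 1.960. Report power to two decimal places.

For two equal groups, power = Φ(d·√(n/2) − z_{α/2}).
d·√(n/2) = 0.26 × √(114/2) = 0.26 × 7.550 = 1.963.
z_β = 1.963 − 1.960 = 0.003.
Power = Φ(0.003) = 0.501.

power ≈ 0.50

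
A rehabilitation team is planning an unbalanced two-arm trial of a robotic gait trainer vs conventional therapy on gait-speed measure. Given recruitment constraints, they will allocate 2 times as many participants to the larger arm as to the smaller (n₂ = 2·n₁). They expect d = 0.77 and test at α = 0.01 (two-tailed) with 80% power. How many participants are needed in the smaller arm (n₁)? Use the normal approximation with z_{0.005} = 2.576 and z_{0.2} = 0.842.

n₁ = 30

With allocation ratio k = n₂/n₁ = 2, Var(x̄₁−x̄₂) = σ²(1/n₁ + 1/(k·n₁)) = σ²·(k+1)/(k·n₁).
So n₁ = (1 + 1/k)·((z_{α/2} + z_β)/d)² = 1.500 × (3.418/0.77)².
n₁ = 1.500 × 19.70 = 29.6.
Round up: n₁ = 30, giving n₂ = 2 × 30 = 60.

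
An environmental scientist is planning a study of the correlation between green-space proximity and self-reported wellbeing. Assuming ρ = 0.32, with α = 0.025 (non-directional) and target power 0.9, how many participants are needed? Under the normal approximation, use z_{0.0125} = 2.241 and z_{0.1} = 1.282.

n = 116

Fisher's z: C = ½·ln((1+r)/(1−r)) = ½·ln(1.9412) = 0.3316.
n = ((z_{α/2} + z_β)/C)² + 3.
(2.241 + 1.282) / 0.3316 = 3.523 / 0.3316 = 10.624.
n = 10.624² + 3 = 112.87 + 3 = 115.9.
Round up.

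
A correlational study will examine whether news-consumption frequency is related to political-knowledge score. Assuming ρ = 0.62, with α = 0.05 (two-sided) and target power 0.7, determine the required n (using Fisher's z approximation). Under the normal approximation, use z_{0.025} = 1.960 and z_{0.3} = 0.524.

n = 15

Fisher's z: C = ½·ln((1+r)/(1−r)) = ½·ln(4.2632) = 0.7250.
n = ((z_{α/2} + z_β)/C)² + 3.
(1.960 + 0.524) / 0.7250 = 2.484 / 0.7250 = 3.426.
n = 3.426² + 3 = 11.74 + 3 = 14.7.
Round up.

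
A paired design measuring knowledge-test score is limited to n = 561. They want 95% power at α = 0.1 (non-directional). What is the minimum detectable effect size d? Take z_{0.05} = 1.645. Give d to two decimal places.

d_min ≈ 0.14

For a single sample (or paired design) of n = 561: d_min = (z_{α/2} + z_β)/√n.
z-sum = 1.645 + 1.645 = 3.290.
d_min = 3.290 / √561 = 3.290 / 23.685 = 0.139.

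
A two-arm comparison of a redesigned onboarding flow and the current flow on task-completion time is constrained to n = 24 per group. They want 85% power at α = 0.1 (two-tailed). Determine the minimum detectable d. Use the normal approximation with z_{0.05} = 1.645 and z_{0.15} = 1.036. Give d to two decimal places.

For two independent groups of n = 24 each: d_min = (z_{α/2} + z_β)·√(2/n).
z-sum = 1.645 + 1.036 = 2.681.
d_min = 2.681 × √(2/24) = 2.681 × 0.2887 = 0.774.

d_min ≈ 0.77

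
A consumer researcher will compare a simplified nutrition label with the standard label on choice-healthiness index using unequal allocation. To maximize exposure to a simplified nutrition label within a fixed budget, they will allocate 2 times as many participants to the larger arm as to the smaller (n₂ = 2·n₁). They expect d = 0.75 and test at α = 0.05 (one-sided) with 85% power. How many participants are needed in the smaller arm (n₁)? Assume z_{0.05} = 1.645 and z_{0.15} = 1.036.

With allocation ratio k = n₂/n₁ = 2, Var(x̄₁−x̄₂) = σ²(1/n₁ + 1/(k·n₁)) = σ²·(k+1)/(k·n₁).
So n₁ = (1 + 1/k)·((z_{α} + z_β)/d)² = 1.500 × (2.681/0.75)².
n₁ = 1.500 × 12.78 = 19.2.
Round up: n₁ = 20, giving n₂ = 2 × 20 = 40.

n₁ = 20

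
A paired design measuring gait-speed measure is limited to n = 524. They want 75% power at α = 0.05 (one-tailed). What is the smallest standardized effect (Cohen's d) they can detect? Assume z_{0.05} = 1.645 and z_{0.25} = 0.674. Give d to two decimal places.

For a single sample (or paired design) of n = 524: d_min = (z_{α} + z_β)/√n.
z-sum = 1.645 + 0.674 = 2.319.
d_min = 2.319 / √524 = 2.319 / 22.891 = 0.101.

d_min ≈ 0.10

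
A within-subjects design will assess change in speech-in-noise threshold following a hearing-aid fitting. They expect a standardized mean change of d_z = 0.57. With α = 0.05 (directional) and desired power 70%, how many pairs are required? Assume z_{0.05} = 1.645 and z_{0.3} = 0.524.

n = 15 pairs

For a paired (one-sample on differences) test: n = ((z_{α} + z_β) / d)².
z_{α} + z_β = 1.645 + 0.524 = 2.169.
n = (2.169 / 0.57)² = 3.805² = 14.48.
Round up.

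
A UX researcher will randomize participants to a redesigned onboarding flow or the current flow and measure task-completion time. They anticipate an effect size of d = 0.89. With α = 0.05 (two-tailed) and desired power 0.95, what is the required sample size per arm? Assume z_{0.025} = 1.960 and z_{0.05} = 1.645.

For two independent groups with equal n: n = 2·((z_{α/2} + z_β) / d)².
z_{α/2} + z_β = 1.960 + 1.645 = 3.605.
n = 2 × (3.605 / 0.89)² = 2 × 4.051² = 2 × 16.41 = 32.8.
Round up to the next whole participant.

n = 33 per group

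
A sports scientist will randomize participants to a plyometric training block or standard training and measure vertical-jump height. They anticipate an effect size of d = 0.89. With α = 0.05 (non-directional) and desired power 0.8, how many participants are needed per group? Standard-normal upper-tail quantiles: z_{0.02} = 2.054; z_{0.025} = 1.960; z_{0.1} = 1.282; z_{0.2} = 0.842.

n = 20 per group

For two independent groups with equal n: n = 2·((z_{α/2} + z_β) / d)².
z_{α/2} + z_β = 1.960 + 0.842 = 2.802.
n = 2 × (2.802 / 0.89)² = 2 × 3.148² = 2 × 9.91 = 19.8.
Round up to the next whole participant.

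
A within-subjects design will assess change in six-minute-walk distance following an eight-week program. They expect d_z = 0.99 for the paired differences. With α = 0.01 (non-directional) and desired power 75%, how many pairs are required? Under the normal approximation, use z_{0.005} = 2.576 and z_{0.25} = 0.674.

For a paired (one-sample on differences) test: n = ((z_{α/2} + z_β) / d)².
z_{α/2} + z_β = 2.576 + 0.674 = 3.250.
n = (3.250 / 0.99)² = 3.283² = 10.78.
Round up.

n = 11 pairs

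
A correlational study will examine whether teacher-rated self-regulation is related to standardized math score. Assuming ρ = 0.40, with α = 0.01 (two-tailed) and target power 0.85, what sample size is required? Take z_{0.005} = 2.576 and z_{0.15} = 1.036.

n = 76

Fisher's z: C = ½·ln((1+r)/(1−r)) = ½·ln(2.3333) = 0.4236.
n = ((z_{α/2} + z_β)/C)² + 3.
(2.576 + 1.036) / 0.4236 = 3.612 / 0.4236 = 8.527.
n = 8.527² + 3 = 72.71 + 3 = 75.7.
Round up.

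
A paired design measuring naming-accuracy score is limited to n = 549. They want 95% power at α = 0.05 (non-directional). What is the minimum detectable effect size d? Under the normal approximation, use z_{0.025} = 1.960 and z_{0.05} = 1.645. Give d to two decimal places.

For a single sample (or paired design) of n = 549: d_min = (z_{α/2} + z_β)/√n.
z-sum = 1.960 + 1.645 = 3.605.
d_min = 3.605 / √549 = 3.605 / 23.431 = 0.154.

d_min ≈ 0.15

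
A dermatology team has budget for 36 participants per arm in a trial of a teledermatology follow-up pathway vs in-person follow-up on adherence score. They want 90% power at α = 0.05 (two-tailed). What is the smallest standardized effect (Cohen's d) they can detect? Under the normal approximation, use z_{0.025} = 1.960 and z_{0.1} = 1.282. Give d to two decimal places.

d_min ≈ 0.76

For two independent groups of n = 36 each: d_min = (z_{α/2} + z_β)·√(2/n).
z-sum = 1.960 + 1.282 = 3.242.
d_min = 3.242 × √(2/36) = 3.242 × 0.2357 = 0.764.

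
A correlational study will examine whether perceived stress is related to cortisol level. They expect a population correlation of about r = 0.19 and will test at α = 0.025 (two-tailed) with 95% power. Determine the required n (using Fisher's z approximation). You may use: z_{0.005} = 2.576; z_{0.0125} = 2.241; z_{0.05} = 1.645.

n = 412

Fisher's z: C = ½·ln((1+r)/(1−r)) = ½·ln(1.4691) = 0.1923.
n = ((z_{α/2} + z_β)/C)² + 3.
(2.241 + 1.645) / 0.1923 = 3.886 / 0.1923 = 20.208.
n = 20.208² + 3 = 408.36 + 3 = 411.4.
Round up.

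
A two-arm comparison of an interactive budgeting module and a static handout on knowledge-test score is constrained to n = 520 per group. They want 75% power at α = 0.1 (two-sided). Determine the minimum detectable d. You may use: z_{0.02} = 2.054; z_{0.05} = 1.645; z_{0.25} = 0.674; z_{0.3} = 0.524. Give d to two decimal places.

d_min ≈ 0.14

For two independent groups of n = 520 each: d_min = (z_{α/2} + z_β)·√(2/n).
z-sum = 1.645 + 0.674 = 2.319.
d_min = 2.319 × √(2/520) = 2.319 × 0.0620 = 0.144.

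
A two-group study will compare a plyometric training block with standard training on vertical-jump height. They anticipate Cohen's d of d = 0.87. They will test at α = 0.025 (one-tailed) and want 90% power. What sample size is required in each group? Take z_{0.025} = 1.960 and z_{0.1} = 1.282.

For two independent groups with equal n: n = 2·((z_{α} + z_β) / d)².
z_{α} + z_β = 1.960 + 1.282 = 3.242.
n = 2 × (3.242 / 0.87)² = 2 × 3.726² = 2 × 13.89 = 27.8.
Round up to the next whole participant.

n = 28 per group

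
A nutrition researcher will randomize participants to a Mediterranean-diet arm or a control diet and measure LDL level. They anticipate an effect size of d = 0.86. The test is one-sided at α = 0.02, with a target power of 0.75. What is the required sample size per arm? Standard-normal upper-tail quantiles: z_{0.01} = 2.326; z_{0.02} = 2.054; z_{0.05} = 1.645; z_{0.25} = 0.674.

For two independent groups with equal n: n = 2·((z_{α} + z_β) / d)².
z_{α} + z_β = 2.054 + 0.674 = 2.728.
n = 2 × (2.728 / 0.86)² = 2 × 3.172² = 2 × 10.06 = 20.1.
Round up to the next whole participant.

n = 21 per group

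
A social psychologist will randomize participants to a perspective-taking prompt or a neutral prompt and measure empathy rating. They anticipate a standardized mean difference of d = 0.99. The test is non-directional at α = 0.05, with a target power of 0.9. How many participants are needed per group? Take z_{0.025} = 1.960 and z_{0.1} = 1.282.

For two independent groups with equal n: n = 2·((z_{α/2} + z_β) / d)².
z_{α/2} + z_β = 1.960 + 1.282 = 3.242.
n = 2 × (3.242 / 0.99)² = 2 × 3.275² = 2 × 10.72 = 21.4.
Round up to the next whole participant.

n = 22 per group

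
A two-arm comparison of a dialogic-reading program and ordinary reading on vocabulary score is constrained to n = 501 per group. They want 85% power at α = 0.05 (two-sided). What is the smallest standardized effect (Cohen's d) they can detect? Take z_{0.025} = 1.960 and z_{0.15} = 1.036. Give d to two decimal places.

For two independent groups of n = 501 each: d_min = (z_{α/2} + z_β)·√(2/n).
z-sum = 1.960 + 1.036 = 2.996.
d_min = 2.996 × √(2/501) = 2.996 × 0.0632 = 0.189.

d_min ≈ 0.19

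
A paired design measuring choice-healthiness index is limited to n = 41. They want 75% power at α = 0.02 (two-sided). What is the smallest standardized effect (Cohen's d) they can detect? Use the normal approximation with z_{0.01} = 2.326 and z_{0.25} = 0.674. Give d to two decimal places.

d_min ≈ 0.47

For a single sample (or paired design) of n = 41: d_min = (z_{α/2} + z_β)/√n.
z-sum = 2.326 + 0.674 = 3.000.
d_min = 3.000 / √41 = 3.000 / 6.403 = 0.469.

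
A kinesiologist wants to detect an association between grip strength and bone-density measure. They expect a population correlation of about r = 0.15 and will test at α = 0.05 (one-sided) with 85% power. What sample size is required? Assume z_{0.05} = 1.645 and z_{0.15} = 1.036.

n = 318

Fisher's z: C = ½·ln((1+r)/(1−r)) = ½·ln(1.3529) = 0.1511.
n = ((z_{α} + z_β)/C)² + 3.
(1.645 + 1.036) / 0.1511 = 2.681 / 0.1511 = 17.743.
n = 17.743² + 3 = 314.82 + 3 = 317.8.
Round up.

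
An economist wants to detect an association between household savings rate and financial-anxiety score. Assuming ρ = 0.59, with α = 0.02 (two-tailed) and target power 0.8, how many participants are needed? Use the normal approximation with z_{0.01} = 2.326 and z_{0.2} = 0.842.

n = 25

Fisher's z: C = ½·ln((1+r)/(1−r)) = ½·ln(3.8780) = 0.6777.
n = ((z_{α/2} + z_β)/C)² + 3.
(2.326 + 0.842) / 0.6777 = 3.168 / 0.6777 = 4.675.
n = 4.675² + 3 = 21.85 + 3 = 24.9.
Round up.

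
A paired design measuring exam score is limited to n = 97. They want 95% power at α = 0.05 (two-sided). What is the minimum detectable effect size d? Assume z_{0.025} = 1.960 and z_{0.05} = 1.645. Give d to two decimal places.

For a single sample (or paired design) of n = 97: d_min = (z_{α/2} + z_β)/√n.
z-sum = 1.960 + 1.645 = 3.605.
d_min = 3.605 / √97 = 3.605 / 9.849 = 0.366.

d_min ≈ 0.37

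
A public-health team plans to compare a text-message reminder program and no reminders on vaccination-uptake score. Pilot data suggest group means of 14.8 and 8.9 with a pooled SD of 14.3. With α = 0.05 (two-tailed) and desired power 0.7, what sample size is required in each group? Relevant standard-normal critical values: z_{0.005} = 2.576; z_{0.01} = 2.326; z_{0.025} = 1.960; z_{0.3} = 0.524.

Cohen's d = |M₁ − M₂| / SD_pooled = |14.8 − 8.9| / 14.3 = 5.9 / 14.3 = 0.413.
For two independent groups with equal n: n = 2·((z_{α/2} + z_β) / d)².
z_{α/2} + z_β = 1.960 + 0.524 = 2.484.
n = 2 × (2.484 / 0.413)² = 2 × 6.015² = 2 × 36.17 = 72.3.
Round up to the next whole participant.

n = 73 per group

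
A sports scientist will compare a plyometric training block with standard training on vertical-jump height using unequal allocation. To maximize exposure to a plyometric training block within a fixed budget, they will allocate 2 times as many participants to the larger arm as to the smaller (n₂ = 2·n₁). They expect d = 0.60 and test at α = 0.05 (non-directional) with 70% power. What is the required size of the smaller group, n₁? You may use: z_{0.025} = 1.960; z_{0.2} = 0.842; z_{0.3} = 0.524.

With allocation ratio k = n₂/n₁ = 2, Var(x̄₁−x̄₂) = σ²(1/n₁ + 1/(k·n₁)) = σ²·(k+1)/(k·n₁).
So n₁ = (1 + 1/k)·((z_{α/2} + z_β)/d)² = 1.500 × (2.484/0.60)².
n₁ = 1.500 × 17.14 = 25.7.
Round up: n₁ = 26, giving n₂ = 2 × 26 = 52.

n₁ = 26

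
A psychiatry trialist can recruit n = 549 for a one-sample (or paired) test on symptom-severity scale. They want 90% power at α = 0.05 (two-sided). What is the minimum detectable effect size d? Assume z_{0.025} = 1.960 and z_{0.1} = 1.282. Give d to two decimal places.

d_min ≈ 0.14

For a single sample (or paired design) of n = 549: d_min = (z_{α/2} + z_β)/√n.
z-sum = 1.960 + 1.282 = 3.242.
d_min = 3.242 / √549 = 3.242 / 23.431 = 0.138.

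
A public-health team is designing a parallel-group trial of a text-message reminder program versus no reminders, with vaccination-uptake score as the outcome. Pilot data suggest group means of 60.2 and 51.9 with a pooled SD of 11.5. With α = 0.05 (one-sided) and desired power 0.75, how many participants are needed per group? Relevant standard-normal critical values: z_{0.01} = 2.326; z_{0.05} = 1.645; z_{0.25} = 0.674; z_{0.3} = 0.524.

n = 21 per group

Cohen's d = |M₁ − M₂| / SD_pooled = |60.2 − 51.9| / 11.5 = 8.3 / 11.5 = 0.722.
For two independent groups with equal n: n = 2·((z_{α} + z_β) / d)².
z_{α} + z_β = 1.645 + 0.674 = 2.319.
n = 2 × (2.319 / 0.722)² = 2 × 3.212² = 2 × 10.32 = 20.6.
Round up to the next whole participant.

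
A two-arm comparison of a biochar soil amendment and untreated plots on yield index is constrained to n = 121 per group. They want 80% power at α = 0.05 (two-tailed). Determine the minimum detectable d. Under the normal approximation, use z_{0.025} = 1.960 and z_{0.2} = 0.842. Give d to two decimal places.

For two independent groups of n = 121 each: d_min = (z_{α/2} + z_β)·√(2/n).
z-sum = 1.960 + 0.842 = 2.802.
d_min = 2.802 × √(2/121) = 2.802 × 0.1286 = 0.360.

d_min ≈ 0.36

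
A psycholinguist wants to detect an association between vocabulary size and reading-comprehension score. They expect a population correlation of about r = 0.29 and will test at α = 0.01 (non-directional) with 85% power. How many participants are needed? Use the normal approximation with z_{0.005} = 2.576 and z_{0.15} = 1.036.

Fisher's z: C = ½·ln((1+r)/(1−r)) = ½·ln(1.8169) = 0.2986.
n = ((z_{α/2} + z_β)/C)² + 3.
(2.576 + 1.036) / 0.2986 = 3.612 / 0.2986 = 12.096.
n = 12.096² + 3 = 146.32 + 3 = 149.3.
Round up.

n = 150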